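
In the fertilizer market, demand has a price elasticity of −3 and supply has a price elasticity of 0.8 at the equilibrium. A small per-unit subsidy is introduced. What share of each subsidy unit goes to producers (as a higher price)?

Producer share = 15/19

For a small subsidy around the equilibrium, the benefit split depends on the relative slopes, which at a point are proportional to the elasticities.
Buyer share = εs/(εs + |εd|) = 0.8/(0.8 + 3) = 4/19; seller share = |εd|/(εs + |εd|) = 15/19.
So producers capture 15/19 of the subsidy.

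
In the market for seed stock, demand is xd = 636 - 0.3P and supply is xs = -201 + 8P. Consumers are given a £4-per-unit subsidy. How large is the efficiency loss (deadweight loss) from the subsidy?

Deadweight loss = 192/83

Pre-subsidy: 636 - 0.3P = -201 + 8P gives P* = 8370/83, x* = 50277/83.
With the rebate, buyers effectively pay Pb = Ps − 4, where Ps is the price sellers receive.
Demand in terms of Ps becomes xd = 636 − 0.3(Ps − 4) = 637.2 - 0.3Ps. Setting this equal to supply: 637.2 - 0.3Ps = -201 + 8Ps, so Ps = 8382/83.
Buyers pay Pb = 8382/83 − 4 = 8050/83; x' = -201 + 8·(8382/83) = 50373/83.
The subsidy expands output by 50373/83 − 50277/83 = 96/83 past the efficient level; on those units the gap between marginal cost and willingness to pay runs from 0 up to 4.
DWL = ½ × 4 × 96/83 = 192/83.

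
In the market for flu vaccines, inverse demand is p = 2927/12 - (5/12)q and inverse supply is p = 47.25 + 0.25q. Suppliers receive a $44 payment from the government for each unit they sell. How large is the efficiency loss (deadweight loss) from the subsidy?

Deadweight loss = $1452

Pre-subsidy: 2927/12 - (5/12)q = 47.25 + 0.25q gives q* = 295 and p* = 121.
With the subsidy, sellers receive ps = pb + 44 for each unit, where pb is the price buyers pay.
On the curves, pb = 2927/12 - (5/12)q and ps = 47.25 + 0.25q; the wedge ps − pb = 44 gives 47.25 + 0.25q − (2927/12 - (5/12)q) = 44, so q' = 361.
Then pb = 2927/12 − (5/12)·361 = 93.5 and ps = 47.25 + 0.25·361 = 137.5.
The subsidy expands output by 361 − 295 = 66 past the efficient level; on those units the gap between marginal cost and willingness to pay runs from 0 up to 44.
DWL = ½ × 44 × 66 = 1452.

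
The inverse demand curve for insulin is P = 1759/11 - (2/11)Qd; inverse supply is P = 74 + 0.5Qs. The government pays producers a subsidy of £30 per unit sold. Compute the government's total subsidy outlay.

Government cost = £5100

Pre-subsidy: 1759/11 - (2/11)Q = 74 + 0.5Q gives Q* = 126 and P* = 137.
With the subsidy, sellers receive Ps = Pb + 30 for each unit, where Pb is the price buyers pay.
On the curves, Pb = 1759/11 - (2/11)Q and Ps = 74 + 0.5Q; the wedge Ps − Pb = 30 gives 74 + 0.5Q − (1759/11 - (2/11)Q) = 30, so Q' = 170.
Then Pb = 1759/11 − (2/11)·170 = 129 and Ps = 74 + 0.5·170 = 159.
Government outlay = subsidy × quantity = 30 × 170 = 5100.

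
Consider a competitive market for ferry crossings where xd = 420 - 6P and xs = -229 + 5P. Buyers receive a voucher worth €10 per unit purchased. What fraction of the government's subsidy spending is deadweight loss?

Pre-subsidy: 420 - 6P = -229 + 5P gives P* = 59, x* = 66.
With the rebate, buyers effectively pay Pb = Ps − 10, where Ps is the price sellers receive.
Demand in terms of Ps becomes xd = 420 − 6(Ps − 10) = 480 - 6Ps. Setting this equal to supply: 480 - 6Ps = -229 + 5Ps, so Ps = 709/11.
Buyers pay Pb = 709/11 − 10 = 599/11; x' = -229 + 5·(709/11) = 1026/11.
ΔCS = ½(66 + 1026/11)(59 − 599/11) = 43800/121; ΔPS = ½(66 + 1026/11)(709/11 − 59) = 52560/121.
Government spending = 10 × 1026/11 = 10260/11.
DWL = ½ × 10 × (1026/11 − 66) = 1500/11; fraction = (1500/11) / (10260/11) = 25/171.

DWL / government spending = 25/171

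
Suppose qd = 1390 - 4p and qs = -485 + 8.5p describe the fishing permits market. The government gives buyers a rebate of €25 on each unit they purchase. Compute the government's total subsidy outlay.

Government cost = €21450

Pre-subsidy: 1390 - 4p = -485 + 8.5p gives p* = 150, q* = 790.
With the rebate, buyers effectively pay pb = ps − 25, where ps is the price sellers receive.
Demand in terms of ps becomes qd = 1390 − 4(ps − 25) = 1490 - 4ps. Setting this equal to supply: 1490 - 4ps = -485 + 8.5ps, so ps = 158.
Buyers pay pb = 158 − 25 = 133; q' = -485 + 8.5·158 = 858.
Government outlay = subsidy × quantity = 25 × 858 = 21450.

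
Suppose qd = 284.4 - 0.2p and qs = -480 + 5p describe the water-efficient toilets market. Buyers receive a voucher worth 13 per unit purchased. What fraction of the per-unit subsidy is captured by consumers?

Consumer share = 25/26

Pre-subsidy: 284.4 - 0.2p = -480 + 5p gives p* = 147, q* = 255.
With the rebate, buyers effectively pay pb = ps − 13, where ps is the price sellers receive.
Demand in terms of ps becomes qd = 284.4 − 0.2(ps − 13) = 287 - 0.2ps. Setting this equal to supply: 287 - 0.2ps = -480 + 5ps, so ps = 147.5.
Buyers pay pb = 147.5 − 13 = 134.5; q' = -480 + 5·147.5 = 257.5.
Buyers' price falls by p* − pb = 147 − 134.5 = 12.5; sellers' price rises by ps − p* = 147.5 − 147 = 0.5.
So consumers capture 12.5/13 = 25/26 of each unit of subsidy.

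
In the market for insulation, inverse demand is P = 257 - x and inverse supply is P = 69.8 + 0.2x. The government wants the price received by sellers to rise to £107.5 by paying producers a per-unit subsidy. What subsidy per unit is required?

At a seller price of 107.5, quantity supplied is -349 + 5·107.5 = 188.5.
Buyers absorb 188.5 only when they pay Pb = 257 − 1·188.5 = 68.5.
s = Ps − Pb = 107.5 − 68.5 = 39.

Required subsidy s = £39 per unit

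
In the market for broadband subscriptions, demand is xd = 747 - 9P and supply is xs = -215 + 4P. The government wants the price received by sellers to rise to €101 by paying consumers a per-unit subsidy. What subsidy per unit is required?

At a seller price of 101, quantity supplied is -215 + 4·101 = 189.
Buyers absorb 189 only when they pay Pb with 747 − 9·Pb = 189, i.e. Pb = 62.
s = Ps − Pb = 101 − 62 = 39.

Required subsidy s = €39 per unit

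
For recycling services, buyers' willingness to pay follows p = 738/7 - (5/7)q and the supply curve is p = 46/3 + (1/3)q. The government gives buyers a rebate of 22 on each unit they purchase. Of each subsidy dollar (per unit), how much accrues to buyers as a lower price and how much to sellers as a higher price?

Pre-subsidy: 738/7 - (5/7)q = 46/3 + (1/3)q gives q* = 86 and p* = 44.
With the rebate, buyers effectively pay pb = ps − 22, where ps is the price sellers receive.
On the curves, pb = 738/7 - (5/7)q and ps = 46/3 + (1/3)q; the wedge ps − pb = 22 gives 46/3 + (1/3)q − (738/7 - (5/7)q) = 22, so q' = 107.
Then pb = 738/7 − (5/7)·107 = 29 and ps = 46/3 + (1/3)·107 = 51.
Buyers' price falls by p* − pb = 44 − 29 = 15; sellers' price rises by ps − p* = 51 − 44 = 7.

Buyers gain 15 per unit; sellers gain 7 per unit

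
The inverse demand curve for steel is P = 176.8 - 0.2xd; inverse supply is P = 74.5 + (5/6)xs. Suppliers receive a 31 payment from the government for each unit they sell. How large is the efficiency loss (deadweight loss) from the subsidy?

Deadweight loss = 465

Pre-subsidy: 176.8 - 0.2x = 74.5 + (5/6)x gives x* = 99 and P* = 157.
With the subsidy, sellers receive Ps = Pb + 31 for each unit, where Pb is the price buyers pay.
On the curves, Pb = 176.8 - 0.2x and Ps = 74.5 + (5/6)x; the wedge Ps − Pb = 31 gives 74.5 + (5/6)x − (176.8 - 0.2x) = 31, so x' = 129.
Then Pb = 176.8 − 0.2·129 = 151 and Ps = 74.5 + (5/6)·129 = 182.
The subsidy expands output by 129 − 99 = 30 past the efficient level; on those units the gap between marginal cost and willingness to pay runs from 0 up to 31.
DWL = ½ × 31 × 30 = 465.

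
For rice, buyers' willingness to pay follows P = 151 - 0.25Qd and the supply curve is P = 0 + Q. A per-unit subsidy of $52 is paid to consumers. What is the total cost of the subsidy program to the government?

Government cost = $8444.8

Pre-subsidy: 151 - 0.25Q = 0 + Q gives Q* = 120.8 and P* = 120.8.
With the rebate, buyers effectively pay Pb = Ps − 52, where Ps is the price sellers receive.
On the curves, Pb = 151 - 0.25Q and Ps = 0 + Q; the wedge Ps − Pb = 52 gives 0 + Q − (151 - 0.25Q) = 52, so Q' = 162.4.
Then Pb = 151 − 0.25·162.4 = 110.4 and Ps = 0 + 1·162.4 = 162.4.
Government outlay = subsidy × quantity = 52 × 162.4 = 8444.8.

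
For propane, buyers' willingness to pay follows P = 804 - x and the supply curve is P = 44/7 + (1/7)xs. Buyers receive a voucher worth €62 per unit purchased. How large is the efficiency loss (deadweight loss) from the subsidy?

Pre-subsidy: 804 - x = 44/7 + (1/7)x gives x* = 698 and P* = 106.
With the rebate, buyers effectively pay Pb = Ps − 62, where Ps is the price sellers receive.
On the curves, Pb = 804 - x and Ps = 44/7 + (1/7)x; the wedge Ps − Pb = 62 gives 44/7 + (1/7)x − (804 - x) = 62, so x' = 752.25.
Then Pb = 804 − 1·752.25 = 51.75 and Ps = 44/7 + (1/7)·752.25 = 113.75.
The subsidy expands output by 752.25 − 698 = 54.25 past the efficient level; on those units the gap between marginal cost and willingness to pay runs from 0 up to 62.
DWL = ½ × 62 × 54.25 = 1681.75.

Deadweight loss = €1681.75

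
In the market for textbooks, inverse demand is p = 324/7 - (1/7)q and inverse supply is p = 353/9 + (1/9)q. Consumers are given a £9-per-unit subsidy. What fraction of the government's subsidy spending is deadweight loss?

Pre-subsidy: 324/7 - (1/7)q = 353/9 + (1/9)q gives q* = 27.8125 and p* = 42.3125.
With the rebate, buyers effectively pay pb = ps − 9, where ps is the price sellers receive.
On the curves, pb = 324/7 - (1/7)q and ps = 353/9 + (1/9)q; the wedge ps − pb = 9 gives 353/9 + (1/9)q − (324/7 - (1/7)q) = 9, so q' = 63.25.
Then pb = 324/7 − (1/7)·63.25 = 37.25 and ps = 353/9 + (1/9)·63.25 = 46.25.
ΔCS = ½(27.8125 + 63.25)(42.3125 − 37.25) = 230.501953125; ΔPS = ½(27.8125 + 63.25)(46.25 − 42.3125) = 179.279296875.
Government spending = 9 × 63.25 = 569.25.
DWL = ½ × 9 × (63.25 − 27.8125) = 159.46875; fraction = 159.46875 / 569.25 = 567/2024.

DWL / government spending = 567/2024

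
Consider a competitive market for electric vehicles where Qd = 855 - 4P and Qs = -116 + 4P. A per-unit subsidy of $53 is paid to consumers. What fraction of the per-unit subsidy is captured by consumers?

Consumer share = 0.5

Pre-subsidy: 855 - 4P = -116 + 4P gives P* = 121.375, Q* = 369.5.
With the rebate, buyers effectively pay Pb = Ps − 53, where Ps is the price sellers receive.
Demand in terms of Ps becomes Qd = 855 − 4(Ps − 53) = 1067 - 4Ps. Setting this equal to supply: 1067 - 4Ps = -116 + 4Ps, so Ps = 147.875.
Buyers pay Pb = 147.875 − 53 = 94.875; Q' = -116 + 4·147.875 = 475.5.
Buyers' price falls by P* − Pb = 121.375 − 94.875 = 26.5; sellers' price rises by Ps − P* = 147.875 − 121.375 = 26.5.
So consumers capture 26.5/53 = 0.5 of each unit of subsidy.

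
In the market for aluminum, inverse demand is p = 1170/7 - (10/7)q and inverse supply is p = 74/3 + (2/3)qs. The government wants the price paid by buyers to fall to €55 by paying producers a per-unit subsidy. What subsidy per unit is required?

At a buyer price of 55, quantity demanded is 117 − 0.7·55 = 78.5.
Sellers supply 78.5 only when they receive ps = 74/3 + (2/3)·78.5 = 77.
s = ps − pb = 77 − 55 = 22.

Required subsidy s = €22 per unit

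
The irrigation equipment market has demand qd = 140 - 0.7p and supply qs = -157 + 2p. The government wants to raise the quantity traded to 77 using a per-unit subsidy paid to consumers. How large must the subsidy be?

Required subsidy s = 27 per unit

At q = 77, invert demand for the buyer price: pb = (140 − 77)/0.7 = 90; invert supply for the seller price: ps = (77 − (-157))/2 = 117.
The subsidy must fill the gap: s = ps − pb = 117 − 90 = 27.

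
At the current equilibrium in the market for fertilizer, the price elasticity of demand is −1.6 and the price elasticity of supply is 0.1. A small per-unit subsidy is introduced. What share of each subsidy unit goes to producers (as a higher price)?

Producer share = 16/17

For a small subsidy around the equilibrium, the benefit split depends on the relative slopes, which at a point are proportional to the elasticities.
Buyer share = εs/(εs + |εd|) = 0.1/(0.1 + 1.6) = 1/17; seller share = |εd|/(εs + |εd|) = 16/17.
So producers capture 16/17 of the subsidy.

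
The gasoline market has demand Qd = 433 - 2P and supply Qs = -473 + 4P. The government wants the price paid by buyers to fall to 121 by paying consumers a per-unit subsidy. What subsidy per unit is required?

Required subsidy s = 45 per unit

At a buyer price of 121, quantity demanded is 433 − 2·121 = 191.
Sellers supply 191 only when they receive Ps with -473 + 4·Ps = 191, i.e. Ps = 166.
s = Ps − Pb = 166 − 121 = 45.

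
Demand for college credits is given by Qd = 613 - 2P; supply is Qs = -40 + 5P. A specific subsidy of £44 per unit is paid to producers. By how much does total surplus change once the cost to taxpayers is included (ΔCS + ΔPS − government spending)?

Pre-subsidy: 613 - 2P = -40 + 5P gives P* = 653/7, Q* = 2985/7.
With the subsidy, sellers receive Ps = Pb + 44 for each unit, where Pb is the price buyers pay.
Supply in terms of Pb becomes Qs = -40 + 5(Pb + 44) = 180 + 5Pb. Setting this equal to demand: 613 - 2Pb = 180 + 5Pb, so Pb = 433/7.
Sellers receive Ps = 433/7 + 44 = 741/7; Q' = 613 − 2·(433/7) = 3425/7.
ΔCS = ½(2985/7 + 3425/7)(653/7 − 433/7) = 705100/49; ΔPS = ½(2985/7 + 3425/7)(741/7 − 653/7) = 282040/49.
Government spending = 44 × 3425/7 = 150700/7.
Net change = 705100/49 + 282040/49 − 150700/7 = -9680/7. The loss equals the DWL triangle ½·44·440/7.

Net change in total surplus = -9680/7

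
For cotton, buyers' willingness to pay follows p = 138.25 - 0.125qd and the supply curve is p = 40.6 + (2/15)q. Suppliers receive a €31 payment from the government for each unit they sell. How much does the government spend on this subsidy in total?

Government cost = €15438

Pre-subsidy: 138.25 - 0.125q = 40.6 + (2/15)q gives q* = 378 and p* = 91.
With the subsidy, sellers receive ps = pb + 31 for each unit, where pb is the price buyers pay.
On the curves, pb = 138.25 - 0.125q and ps = 40.6 + (2/15)q; the wedge ps − pb = 31 gives 40.6 + (2/15)q − (138.25 - 0.125q) = 31, so q' = 498.
Then pb = 138.25 − 0.125·498 = 76 and ps = 40.6 + (2/15)·498 = 107.
Government outlay = subsidy × quantity = 31 × 498 = 15438.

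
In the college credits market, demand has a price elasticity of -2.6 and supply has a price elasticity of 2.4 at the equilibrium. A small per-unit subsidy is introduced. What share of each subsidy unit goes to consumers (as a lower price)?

Consumer share = 0.48

For a small subsidy around the equilibrium, the benefit split depends on the relative slopes, which at a point are proportional to the elasticities.
Buyer share = εs/(εs + |εd|) = 2.4/(2.4 + 2.6) = 0.48; seller share = |εd|/(εs + |εd|) = 0.52.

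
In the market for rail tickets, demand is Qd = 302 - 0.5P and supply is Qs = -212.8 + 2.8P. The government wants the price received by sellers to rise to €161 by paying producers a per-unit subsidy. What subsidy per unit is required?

At a seller price of 161, quantity supplied is -212.8 + 2.8·161 = 238.
Buyers absorb 238 only when they pay Pb with 302 − 0.5·Pb = 238, i.e. Pb = 128.
s = Ps − Pb = 161 − 128 = 33.

Required subsidy s = €33 per unit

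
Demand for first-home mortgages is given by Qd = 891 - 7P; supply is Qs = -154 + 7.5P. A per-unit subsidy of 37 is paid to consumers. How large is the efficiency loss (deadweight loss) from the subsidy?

Deadweight loss = 143745/58

Pre-subsidy: 891 - 7P = -154 + 7.5P gives P* = 2090/29, Q* = 11209/29.
With the rebate, buyers effectively pay Pb = Ps − 37, where Ps is the price sellers receive.
Demand in terms of Ps becomes Qd = 891 − 7(Ps − 37) = 1150 - 7Ps. Setting this equal to supply: 1150 - 7Ps = -154 + 7.5Ps, so Ps = 2608/29.
Buyers pay Pb = 2608/29 − 37 = 1535/29; Q' = -154 + 7.5·(2608/29) = 15094/29.
The subsidy expands output by 15094/29 − 11209/29 = 3885/29 past the efficient level; on those units the gap between marginal cost and willingness to pay runs from 0 up to 37.
DWL = ½ × 37 × 3885/29 = 143745/58.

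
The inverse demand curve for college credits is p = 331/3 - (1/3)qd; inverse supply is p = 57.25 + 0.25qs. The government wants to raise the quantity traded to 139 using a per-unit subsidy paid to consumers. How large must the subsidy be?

At q = 139, from the demand curve buyers pay pb = 331/3 − (1/3)·139 = 64; from the supply curve sellers need ps = 57.25 + 0.25·139 = 92.
The subsidy must fill the gap: s = ps − pb = 92 − 64 = 28.

Required subsidy s = 28 per unit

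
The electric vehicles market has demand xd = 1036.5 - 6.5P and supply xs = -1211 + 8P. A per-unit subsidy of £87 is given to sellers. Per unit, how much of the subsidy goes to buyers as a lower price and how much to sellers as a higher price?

Pre-subsidy: 1036.5 - 6.5P = -1211 + 8P gives P* = 155, x* = 29.
With the subsidy, sellers receive Ps = Pb + 87 for each unit, where Pb is the price buyers pay.
Supply in terms of Pb becomes xs = -1211 + 8(Pb + 87) = -515 + 8Pb. Setting this equal to demand: 1036.5 - 6.5Pb = -515 + 8Pb, so Pb = 107.
Sellers receive Ps = 107 + 87 = 194; x' = 1036.5 − 6.5·107 = 341.
Buyers' price falls by P* − Pb = 155 − 107 = 48; sellers' price rises by Ps − P* = 194 − 155 = 39.

Buyers gain £48 per unit; sellers gain £39 per unit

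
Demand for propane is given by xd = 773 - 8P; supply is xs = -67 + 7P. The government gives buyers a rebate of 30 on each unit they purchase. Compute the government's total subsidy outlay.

Government cost = 13110

Pre-subsidy: 773 - 8P = -67 + 7P gives P* = 56, x* = 325.
With the rebate, buyers effectively pay Pb = Ps − 30, where Ps is the price sellers receive.
Demand in terms of Ps becomes xd = 773 − 8(Ps − 30) = 1013 - 8Ps. Setting this equal to supply: 1013 - 8Ps = -67 + 7Ps, so Ps = 72.
Buyers pay Pb = 72 − 30 = 42; x' = -67 + 7·72 = 437.
Government outlay = subsidy × quantity = 30 × 437 = 13110.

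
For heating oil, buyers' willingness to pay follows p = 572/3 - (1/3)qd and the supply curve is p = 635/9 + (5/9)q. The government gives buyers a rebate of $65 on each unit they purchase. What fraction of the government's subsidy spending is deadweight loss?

DWL / government spending = 585/3332

Pre-subsidy: 572/3 - (1/3)q = 635/9 + (5/9)q gives q* = 135.125 and p* = 145.625.
With the rebate, buyers effectively pay pb = ps − 65, where ps is the price sellers receive.
On the curves, pb = 572/3 - (1/3)q and ps = 635/9 + (5/9)q; the wedge ps − pb = 65 gives 635/9 + (5/9)q − (572/3 - (1/3)q) = 65, so q' = 208.25.
Then pb = 572/3 − (1/3)·208.25 = 121.25 and ps = 635/9 + (5/9)·208.25 = 186.25.
ΔCS = ½(135.125 + 208.25)(145.625 − 121.25) = 4184.8828125; ΔPS = ½(135.125 + 208.25)(186.25 − 145.625) = 6974.8046875.
Government spending = 65 × 208.25 = 13536.25.
DWL = ½ × 65 × (208.25 − 135.125) = 2376.5625; fraction = 2376.5625 / 13536.25 = 585/3332.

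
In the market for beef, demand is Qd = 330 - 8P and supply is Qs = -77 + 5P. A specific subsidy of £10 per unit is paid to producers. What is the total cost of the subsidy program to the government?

Pre-subsidy: 330 - 8P = -77 + 5P gives P* = 407/13, Q* = 1034/13.
With the subsidy, sellers receive Ps = Pb + 10 for each unit, where Pb is the price buyers pay.
Supply in terms of Pb becomes Qs = -77 + 5(Pb + 10) = -27 + 5Pb. Setting this equal to demand: 330 - 8Pb = -27 + 5Pb, so Pb = 357/13.
Sellers receive Ps = 357/13 + 10 = 487/13; Q' = 330 − 8·(357/13) = 1434/13.
Government outlay = subsidy × quantity = 10 × 1434/13 = 14340/13.

Government cost = 14340/13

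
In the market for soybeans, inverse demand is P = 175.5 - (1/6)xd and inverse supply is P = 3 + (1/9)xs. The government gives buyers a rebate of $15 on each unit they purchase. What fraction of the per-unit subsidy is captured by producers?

Pre-subsidy: 175.5 - (1/6)x = 3 + (1/9)x gives x* = 621 and P* = 72.
With the rebate, buyers effectively pay Pb = Ps − 15, where Ps is the price sellers receive.
On the curves, Pb = 175.5 - (1/6)x and Ps = 3 + (1/9)x; the wedge Ps − Pb = 15 gives 3 + (1/9)x − (175.5 - (1/6)x) = 15, so x' = 675.
Then Pb = 175.5 − (1/6)·675 = 63 and Ps = 3 + (1/9)·675 = 78.
Buyers' price falls by P* − Pb = 72 − 63 = 9; sellers' price rises by Ps − P* = 78 − 72 = 6.
So producers capture 6/15 = 0.4 of each unit of subsidy.

Producer share = 0.4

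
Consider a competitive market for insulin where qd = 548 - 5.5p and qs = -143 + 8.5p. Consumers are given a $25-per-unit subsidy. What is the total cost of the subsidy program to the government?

Pre-subsidy: 548 - 5.5p = -143 + 8.5p gives p* = 691/14, q* = 7743/28.
With the rebate, buyers effectively pay pb = ps − 25, where ps is the price sellers receive.
Demand in terms of ps becomes qd = 548 − 5.5(ps − 25) = 685.5 - 5.5ps. Setting this equal to supply: 685.5 - 5.5ps = -143 + 8.5ps, so ps = 1657/28.
Buyers pay pb = 1657/28 − 25 = 957/28; q' = -143 + 8.5·(1657/28) = 20161/56.
Government outlay = subsidy × quantity = 25 × 20161/56 = 504025/56.

Government cost = 504025/56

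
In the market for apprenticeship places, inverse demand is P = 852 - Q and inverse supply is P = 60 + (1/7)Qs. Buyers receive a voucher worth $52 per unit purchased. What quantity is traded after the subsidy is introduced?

Q' = 738.5

Pre-subsidy: 852 - Q = 60 + (1/7)Q gives Q* = 693 and P* = 159.
With the rebate, buyers effectively pay Pb = Ps − 52, where Ps is the price sellers receive.
On the curves, Pb = 852 - Q and Ps = 60 + (1/7)Q; the wedge Ps − Pb = 52 gives 60 + (1/7)Q − (852 - Q) = 52, so Q' = 738.5.
Then Pb = 852 − 1·738.5 = 113.5 and Ps = 60 + (1/7)·738.5 = 165.5.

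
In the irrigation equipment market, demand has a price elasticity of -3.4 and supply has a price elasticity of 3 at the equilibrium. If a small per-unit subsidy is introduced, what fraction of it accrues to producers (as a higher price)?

For a small subsidy around the equilibrium, the benefit split depends on the relative slopes, which at a point are proportional to the elasticities.
Buyer share = εs/(εs + |εd|) = 3/(3 + 3.4) = 0.46875; seller share = |εd|/(εs + |εd|) = 0.53125.
So producers capture 0.53125 of the subsidy.

Producer share = 0.53125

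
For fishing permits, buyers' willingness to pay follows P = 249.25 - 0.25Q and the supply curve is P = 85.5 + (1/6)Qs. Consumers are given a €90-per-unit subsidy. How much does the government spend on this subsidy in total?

Government cost = €54810

Pre-subsidy: 249.25 - 0.25Q = 85.5 + (1/6)Q gives Q* = 393 and P* = 151.
With the rebate, buyers effectively pay Pb = Ps − 90, where Ps is the price sellers receive.
On the curves, Pb = 249.25 - 0.25Q and Ps = 85.5 + (1/6)Q; the wedge Ps − Pb = 90 gives 85.5 + (1/6)Q − (249.25 - 0.25Q) = 90, so Q' = 609.
Then Pb = 249.25 − 0.25·609 = 97 and Ps = 85.5 + (1/6)·609 = 187.
Government outlay = subsidy × quantity = 90 × 609 = 54810.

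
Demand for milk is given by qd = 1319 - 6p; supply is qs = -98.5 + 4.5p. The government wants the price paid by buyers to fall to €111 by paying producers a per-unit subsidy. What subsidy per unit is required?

Required subsidy s = €56 per unit

At a buyer price of 111, quantity demanded is 1319 − 6·111 = 653.
Sellers supply 653 only when they receive ps with -98.5 + 4.5·ps = 653, i.e. ps = 167.
s = ps − pb = 167 − 111 = 56.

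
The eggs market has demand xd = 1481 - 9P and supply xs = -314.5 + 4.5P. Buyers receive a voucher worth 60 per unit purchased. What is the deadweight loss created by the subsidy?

Pre-subsidy: 1481 - 9P = -314.5 + 4.5P gives P* = 133, x* = 284.
With the rebate, buyers effectively pay Pb = Ps − 60, where Ps is the price sellers receive.
Demand in terms of Ps becomes xd = 1481 − 9(Ps − 60) = 2021 - 9Ps. Setting this equal to supply: 2021 - 9Ps = -314.5 + 4.5Ps, so Ps = 173.
Buyers pay Pb = 173 − 60 = 113; x' = -314.5 + 4.5·173 = 464.
The subsidy expands output by 464 − 284 = 180 past the efficient level; on those units the gap between marginal cost and willingness to pay runs from 0 up to 60.
DWL = ½ × 60 × 180 = 5400.

Deadweight loss = 5400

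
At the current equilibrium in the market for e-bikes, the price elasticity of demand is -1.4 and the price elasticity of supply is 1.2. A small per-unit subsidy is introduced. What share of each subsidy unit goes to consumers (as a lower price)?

Consumer share = 6/13

For a small subsidy around the equilibrium, the benefit split depends on the relative slopes, which at a point are proportional to the elasticities.
Buyer share = εs/(εs + |εd|) = 1.2/(1.2 + 1.4) = 6/13; seller share = |εd|/(εs + |εd|) = 7/13.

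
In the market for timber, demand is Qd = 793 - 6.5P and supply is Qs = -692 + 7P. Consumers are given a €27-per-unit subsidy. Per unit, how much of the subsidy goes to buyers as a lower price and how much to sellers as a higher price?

Pre-subsidy: 793 - 6.5P = -692 + 7P gives P* = 110, Q* = 78.
With the rebate, buyers effectively pay Pb = Ps − 27, where Ps is the price sellers receive.
Demand in terms of Ps becomes Qd = 793 − 6.5(Ps − 27) = 968.5 - 6.5Ps. Setting this equal to supply: 968.5 - 6.5Ps = -692 + 7Ps, so Ps = 123.
Buyers pay Pb = 123 − 27 = 96; Q' = -692 + 7·123 = 169.
Buyers' price falls by P* − Pb = 110 − 96 = 14; sellers' price rises by Ps − P* = 123 − 110 = 13.

Buyers gain €14 per unit; sellers gain €13 per unit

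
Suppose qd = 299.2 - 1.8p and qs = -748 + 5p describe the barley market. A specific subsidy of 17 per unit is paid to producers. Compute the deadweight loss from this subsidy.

Deadweight loss = 191.25

Pre-subsidy: 299.2 - 1.8p = -748 + 5p gives p* = 154, q* = 22.
With the subsidy, sellers receive ps = pb + 17 for each unit, where pb is the price buyers pay.
Supply in terms of pb becomes qs = -748 + 5(pb + 17) = -663 + 5pb. Setting this equal to demand: 299.2 - 1.8pb = -663 + 5pb, so pb = 141.5.
Sellers receive ps = 141.5 + 17 = 158.5; q' = 299.2 − 1.8·141.5 = 44.5.
The subsidy expands output by 44.5 − 22 = 22.5 past the efficient level; on those units the gap between marginal cost and willingness to pay runs from 0 up to 17.
DWL = ½ × 17 × 22.5 = 191.25.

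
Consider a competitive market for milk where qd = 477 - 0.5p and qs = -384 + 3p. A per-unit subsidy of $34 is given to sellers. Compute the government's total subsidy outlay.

Pre-subsidy: 477 - 0.5p = -384 + 3p gives p* = 246, q* = 354.
With the subsidy, sellers receive ps = pb + 34 for each unit, where pb is the price buyers pay.
Supply in terms of pb becomes qs = -384 + 3(pb + 34) = -282 + 3pb. Setting this equal to demand: 477 - 0.5pb = -282 + 3pb, so pb = 1518/7.
Sellers receive ps = 1518/7 + 34 = 1756/7; q' = 477 − 0.5·(1518/7) = 2580/7.
Government outlay = subsidy × quantity = 34 × 2580/7 = 87720/7.

Government cost = 87720/7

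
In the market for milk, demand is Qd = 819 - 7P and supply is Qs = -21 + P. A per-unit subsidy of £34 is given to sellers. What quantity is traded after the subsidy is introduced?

Q' = 113.75

Pre-subsidy: 819 - 7P = -21 + P gives P* = 105, Q* = 84.
With the subsidy, sellers receive Ps = Pb + 34 for each unit, where Pb is the price buyers pay.
Supply in terms of Pb becomes Qs = -21 + 1(Pb + 34) = 13 + Pb. Setting this equal to demand: 819 - 7Pb = 13 + Pb, so Pb = 100.75.
Sellers receive Ps = 100.75 + 34 = 134.75; Q' = 819 − 7·100.75 = 113.75.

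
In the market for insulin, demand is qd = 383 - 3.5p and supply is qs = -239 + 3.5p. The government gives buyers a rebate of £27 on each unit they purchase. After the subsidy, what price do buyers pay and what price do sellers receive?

Pre-subsidy: 383 - 3.5p = -239 + 3.5p gives p* = 622/7, q* = 72.
With the rebate, buyers effectively pay pb = ps − 27, where ps is the price sellers receive.
Demand in terms of ps becomes qd = 383 − 3.5(ps − 27) = 477.5 - 3.5ps. Setting this equal to supply: 477.5 - 3.5ps = -239 + 3.5ps, so ps = 1433/14.
Buyers pay pb = 1433/14 − 27 = 1055/14; q' = -239 + 3.5·(1433/14) = 119.25.

Buyers pay 1055/14; sellers receive 1433/14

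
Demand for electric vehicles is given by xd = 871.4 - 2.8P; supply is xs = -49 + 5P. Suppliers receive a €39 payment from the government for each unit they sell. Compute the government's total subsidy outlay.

Government cost = €23829

Pre-subsidy: 871.4 - 2.8P = -49 + 5P gives P* = 118, x* = 541.
With the subsidy, sellers receive Ps = Pb + 39 for each unit, where Pb is the price buyers pay.
Supply in terms of Pb becomes xs = -49 + 5(Pb + 39) = 146 + 5Pb. Setting this equal to demand: 871.4 - 2.8Pb = 146 + 5Pb, so Pb = 93.
Sellers receive Ps = 93 + 39 = 132; x' = 871.4 − 2.8·93 = 611.
Government outlay = subsidy × quantity = 39 × 611 = 23829.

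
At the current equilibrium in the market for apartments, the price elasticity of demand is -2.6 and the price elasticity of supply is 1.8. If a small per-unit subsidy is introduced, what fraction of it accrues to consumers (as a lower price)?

Consumer share = 9/22

For a small subsidy around the equilibrium, the benefit split depends on the relative slopes, which at a point are proportional to the elasticities.
Buyer share = εs/(εs + |εd|) = 1.8/(1.8 + 2.6) = 9/22; seller share = |εd|/(εs + |εd|) = 13/22.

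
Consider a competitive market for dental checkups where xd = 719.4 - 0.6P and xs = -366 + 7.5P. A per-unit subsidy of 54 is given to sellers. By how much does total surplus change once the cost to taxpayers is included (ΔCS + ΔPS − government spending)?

Net change in total surplus = -810

Pre-subsidy: 719.4 - 0.6P = -366 + 7.5P gives P* = 134, x* = 639.
With the subsidy, sellers receive Ps = Pb + 54 for each unit, where Pb is the price buyers pay.
Supply in terms of Pb becomes xs = -366 + 7.5(Pb + 54) = 39 + 7.5Pb. Setting this equal to demand: 719.4 - 0.6Pb = 39 + 7.5Pb, so Pb = 84.
Sellers receive Ps = 84 + 54 = 138; x' = 719.4 − 0.6·84 = 669.
ΔCS = ½(639 + 669)(134 − 84) = 32700; ΔPS = ½(639 + 669)(138 − 134) = 2616.
Government spending = 54 × 669 = 36126.
Net change = 32700 + 2616 − 36126 = -810. The loss equals the DWL triangle ½·54·30.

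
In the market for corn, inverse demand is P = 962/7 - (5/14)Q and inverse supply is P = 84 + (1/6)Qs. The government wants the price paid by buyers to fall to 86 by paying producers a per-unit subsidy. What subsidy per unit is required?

Required subsidy s = 22 per unit

At a buyer price of 86, quantity demanded is 384.8 − 2.8·86 = 144.
Sellers supply 144 only when they receive Ps = 84 + (1/6)·144 = 108.
s = Ps − Pb = 108 − 86 = 22.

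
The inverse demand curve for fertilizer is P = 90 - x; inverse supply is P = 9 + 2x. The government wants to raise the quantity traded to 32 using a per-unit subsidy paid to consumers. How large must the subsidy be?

Required subsidy s = 15 per unit

At x = 32, from the demand curve buyers pay Pb = 90 − 1·32 = 58; from the supply curve sellers need Ps = 9 + 2·32 = 73.
The subsidy must fill the gap: s = Ps − Pb = 73 − 58 = 15.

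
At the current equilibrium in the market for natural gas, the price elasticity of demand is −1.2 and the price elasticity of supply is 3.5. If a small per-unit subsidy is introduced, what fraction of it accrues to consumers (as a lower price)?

For a small subsidy around the equilibrium, the benefit split depends on the relative slopes, which at a point are proportional to the elasticities.
Buyer share = εs/(εs + |εd|) = 3.5/(3.5 + 1.2) = 35/47; seller share = |εd|/(εs + |εd|) = 12/47.

Consumer share = 35/47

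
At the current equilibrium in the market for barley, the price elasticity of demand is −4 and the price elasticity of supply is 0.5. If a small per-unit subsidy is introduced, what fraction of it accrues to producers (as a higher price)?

For a small subsidy around the equilibrium, the benefit split depends on the relative slopes, which at a point are proportional to the elasticities.
Buyer share = εs/(εs + |εd|) = 0.5/(0.5 + 4) = 1/9; seller share = |εd|/(εs + |εd|) = 8/9.
So producers capture 8/9 of the subsidy.

Producer share = 8/9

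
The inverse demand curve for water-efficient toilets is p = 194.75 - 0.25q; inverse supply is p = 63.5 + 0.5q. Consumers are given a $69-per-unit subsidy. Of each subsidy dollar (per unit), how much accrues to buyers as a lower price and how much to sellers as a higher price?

Pre-subsidy: 194.75 - 0.25q = 63.5 + 0.5q gives q* = 175 and p* = 151.
With the rebate, buyers effectively pay pb = ps − 69, where ps is the price sellers receive.
On the curves, pb = 194.75 - 0.25q and ps = 63.5 + 0.5q; the wedge ps − pb = 69 gives 63.5 + 0.5q − (194.75 - 0.25q) = 69, so q' = 267.
Then pb = 194.75 − 0.25·267 = 128 and ps = 63.5 + 0.5·267 = 197.
Buyers' price falls by p* − pb = 151 − 128 = 23; sellers' price rises by ps − p* = 197 − 151 = 46.

Buyers gain $23 per unit; sellers gain $46 per unit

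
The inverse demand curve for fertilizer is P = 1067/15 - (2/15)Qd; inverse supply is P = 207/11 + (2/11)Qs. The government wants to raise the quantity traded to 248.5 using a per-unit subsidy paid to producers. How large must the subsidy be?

At Q = 248.5, from the demand curve buyers pay Pb = 1067/15 − (2/15)·248.5 = 38; from the supply curve sellers need Ps = 207/11 + (2/11)·248.5 = 64.
The subsidy must fill the gap: s = Ps − Pb = 64 − 38 = 26.

Required subsidy s = 26 per unit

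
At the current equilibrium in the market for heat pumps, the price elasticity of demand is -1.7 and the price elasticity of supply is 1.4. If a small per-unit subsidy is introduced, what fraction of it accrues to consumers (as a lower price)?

Consumer share = 14/31

For a small subsidy around the equilibrium, the benefit split depends on the relative slopes, which at a point are proportional to the elasticities.
Buyer share = εs/(εs + |εd|) = 1.4/(1.4 + 1.7) = 14/31; seller share = |εd|/(εs + |εd|) = 17/31.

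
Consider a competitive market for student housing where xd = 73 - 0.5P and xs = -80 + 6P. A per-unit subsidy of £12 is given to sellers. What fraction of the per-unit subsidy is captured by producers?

Producer share = 1/13

Pre-subsidy: 73 - 0.5P = -80 + 6P gives P* = 306/13, x* = 796/13.
With the subsidy, sellers receive Ps = Pb + 12 for each unit, where Pb is the price buyers pay.
Supply in terms of Pb becomes xs = -80 + 6(Pb + 12) = -8 + 6Pb. Setting this equal to demand: 73 - 0.5Pb = -8 + 6Pb, so Pb = 162/13.
Sellers receive Ps = 162/13 + 12 = 318/13; x' = 73 − 0.5·(162/13) = 868/13.
Buyers' price falls by P* − Pb = 306/13 − 162/13 = 144/13; sellers' price rises by Ps − P* = 318/13 − 306/13 = 12/13.
So producers capture (12/13)/12 = 1/13 of each unit of subsidy.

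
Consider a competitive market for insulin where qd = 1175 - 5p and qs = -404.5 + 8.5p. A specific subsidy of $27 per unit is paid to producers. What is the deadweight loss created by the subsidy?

Pre-subsidy: 1175 - 5p = -404.5 + 8.5p gives p* = 117, q* = 590.
With the subsidy, sellers receive ps = pb + 27 for each unit, where pb is the price buyers pay.
Supply in terms of pb becomes qs = -404.5 + 8.5(pb + 27) = -175 + 8.5pb. Setting this equal to demand: 1175 - 5pb = -175 + 8.5pb, so pb = 100.
Sellers receive ps = 100 + 27 = 127; q' = 1175 − 5·100 = 675.
The subsidy expands output by 675 − 590 = 85 past the efficient level; on those units the gap between marginal cost and willingness to pay runs from 0 up to 27.
DWL = ½ × 27 × 85 = 1147.5.

Deadweight loss = $1147.5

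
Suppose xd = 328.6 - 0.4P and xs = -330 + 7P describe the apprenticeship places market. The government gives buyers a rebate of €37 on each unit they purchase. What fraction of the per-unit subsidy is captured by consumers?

Pre-subsidy: 328.6 - 0.4P = -330 + 7P gives P* = 89, x* = 293.
With the rebate, buyers effectively pay Pb = Ps − 37, where Ps is the price sellers receive.
Demand in terms of Ps becomes xd = 328.6 − 0.4(Ps − 37) = 343.4 - 0.4Ps. Setting this equal to supply: 343.4 - 0.4Ps = -330 + 7Ps, so Ps = 91.
Buyers pay Pb = 91 − 37 = 54; x' = -330 + 7·91 = 307.
Buyers' price falls by P* − Pb = 89 − 54 = 35; sellers' price rises by Ps − P* = 91 − 89 = 2.
So consumers capture 35/37 = 35/37 of each unit of subsidy.

Consumer share = 35/37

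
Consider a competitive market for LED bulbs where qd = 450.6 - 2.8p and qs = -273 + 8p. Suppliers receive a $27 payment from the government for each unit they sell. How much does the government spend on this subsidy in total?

Government cost = $8613

Pre-subsidy: 450.6 - 2.8p = -273 + 8p gives p* = 67, q* = 263.
With the subsidy, sellers receive ps = pb + 27 for each unit, where pb is the price buyers pay.
Supply in terms of pb becomes qs = -273 + 8(pb + 27) = -57 + 8pb. Setting this equal to demand: 450.6 - 2.8pb = -57 + 8pb, so pb = 47.
Sellers receive ps = 47 + 27 = 74; q' = 450.6 − 2.8·47 = 319.
Government outlay = subsidy × quantity = 27 × 319 = 8613.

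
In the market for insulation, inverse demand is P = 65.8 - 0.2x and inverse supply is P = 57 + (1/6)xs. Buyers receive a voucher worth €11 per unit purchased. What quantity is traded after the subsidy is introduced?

x' = 54

Pre-subsidy: 65.8 - 0.2x = 57 + (1/6)x gives x* = 24 and P* = 61.
With the rebate, buyers effectively pay Pb = Ps − 11, where Ps is the price sellers receive.
On the curves, Pb = 65.8 - 0.2x and Ps = 57 + (1/6)x; the wedge Ps − Pb = 11 gives 57 + (1/6)x − (65.8 - 0.2x) = 11, so x' = 54.
Then Pb = 65.8 − 0.2·54 = 55 and Ps = 57 + (1/6)·54 = 66.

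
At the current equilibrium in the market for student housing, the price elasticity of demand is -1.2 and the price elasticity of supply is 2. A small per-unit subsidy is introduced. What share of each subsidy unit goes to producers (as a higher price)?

For a small subsidy around the equilibrium, the benefit split depends on the relative slopes, which at a point are proportional to the elasticities.
Buyer share = εs/(εs + |εd|) = 2/(2 + 1.2) = 0.625; seller share = |εd|/(εs + |εd|) = 0.375.
So producers capture 0.375 of the subsidy.

Producer share = 0.375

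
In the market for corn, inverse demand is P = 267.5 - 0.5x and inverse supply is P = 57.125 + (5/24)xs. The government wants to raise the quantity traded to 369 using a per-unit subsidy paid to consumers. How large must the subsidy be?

Required subsidy s = 51 per unit

At x = 369, from the demand curve buyers pay Pb = 267.5 − 0.5·369 = 83; from the supply curve sellers need Ps = 57.125 + (5/24)·369 = 134.
The subsidy must fill the gap: s = Ps − Pb = 134 − 83 = 51.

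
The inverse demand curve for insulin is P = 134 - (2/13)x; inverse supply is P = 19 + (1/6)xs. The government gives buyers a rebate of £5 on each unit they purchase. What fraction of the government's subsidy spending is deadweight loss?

Pre-subsidy: 134 - (2/13)x = 19 + (1/6)x gives x* = 358.8 and P* = 78.8.
With the rebate, buyers effectively pay Pb = Ps − 5, where Ps is the price sellers receive.
On the curves, Pb = 134 - (2/13)x and Ps = 19 + (1/6)x; the wedge Ps − Pb = 5 gives 19 + (1/6)x − (134 - (2/13)x) = 5, so x' = 374.4.
Then Pb = 134 − (2/13)·374.4 = 76.4 and Ps = 19 + (1/6)·374.4 = 81.4.
ΔCS = ½(358.8 + 374.4)(78.8 − 76.4) = 879.84; ΔPS = ½(358.8 + 374.4)(81.4 − 78.8) = 953.16.
Government spending = 5 × 374.4 = 1872.
DWL = ½ × 5 × (374.4 − 358.8) = 39; fraction = 39 / 1872 = 1/48.

DWL / government spending = 1/48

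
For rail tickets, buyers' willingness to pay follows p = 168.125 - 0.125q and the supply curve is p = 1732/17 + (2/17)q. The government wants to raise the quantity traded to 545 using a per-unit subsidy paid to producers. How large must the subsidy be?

Required subsidy s = 66 per unit

At q = 545, from the demand curve buyers pay pb = 168.125 − 0.125·545 = 100; from the supply curve sellers need ps = 1732/17 + (2/17)·545 = 166.
The subsidy must fill the gap: s = ps − pb = 166 − 100 = 66.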